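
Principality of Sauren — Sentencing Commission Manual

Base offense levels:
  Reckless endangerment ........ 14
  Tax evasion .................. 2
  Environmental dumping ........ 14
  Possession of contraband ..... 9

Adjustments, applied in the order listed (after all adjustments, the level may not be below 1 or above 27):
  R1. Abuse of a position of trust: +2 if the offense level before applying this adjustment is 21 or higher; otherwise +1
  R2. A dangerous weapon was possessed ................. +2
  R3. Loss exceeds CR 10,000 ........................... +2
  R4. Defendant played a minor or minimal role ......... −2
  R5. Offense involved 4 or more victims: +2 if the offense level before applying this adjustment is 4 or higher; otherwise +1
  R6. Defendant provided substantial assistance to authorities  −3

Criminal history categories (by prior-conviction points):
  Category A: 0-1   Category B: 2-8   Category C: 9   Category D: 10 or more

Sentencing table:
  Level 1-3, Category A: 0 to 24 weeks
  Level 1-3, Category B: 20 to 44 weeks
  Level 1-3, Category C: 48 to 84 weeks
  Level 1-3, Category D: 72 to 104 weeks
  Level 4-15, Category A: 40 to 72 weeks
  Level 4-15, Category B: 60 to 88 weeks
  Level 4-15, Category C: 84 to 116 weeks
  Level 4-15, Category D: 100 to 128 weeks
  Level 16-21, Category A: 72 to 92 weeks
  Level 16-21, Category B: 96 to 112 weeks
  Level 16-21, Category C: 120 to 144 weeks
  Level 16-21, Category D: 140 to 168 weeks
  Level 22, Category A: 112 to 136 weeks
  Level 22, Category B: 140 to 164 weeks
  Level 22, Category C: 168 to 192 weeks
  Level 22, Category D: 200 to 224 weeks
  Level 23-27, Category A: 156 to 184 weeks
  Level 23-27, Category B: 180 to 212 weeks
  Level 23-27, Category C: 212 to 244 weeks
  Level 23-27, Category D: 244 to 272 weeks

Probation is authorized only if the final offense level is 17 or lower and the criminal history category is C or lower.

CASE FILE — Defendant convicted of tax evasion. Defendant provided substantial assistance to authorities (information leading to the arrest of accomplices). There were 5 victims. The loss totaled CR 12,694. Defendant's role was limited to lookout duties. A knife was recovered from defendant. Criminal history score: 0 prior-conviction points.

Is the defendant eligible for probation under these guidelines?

Yes

Base offense level for tax evasion: 2.
R2 applies: 2 + 2 = 4.
R3 applies: 4 + 2 = 6.
R4 applies: 6 − 2 = 4.
R5 applies (level before this adjustment is 4 ≥ 4, so +2): 4 + 2 = 6.
R6 applies: 6 − 3 = 3.
Final offense level: 3.
Criminal history: 0 prior points → Category A (0-1).
Level 3 falls in the 1-3 band.
Grid: Level 1-3 × Category A = 0-24 weeks.
Probation check: level 3 ≤ 17 and category A ≤ C → eligible.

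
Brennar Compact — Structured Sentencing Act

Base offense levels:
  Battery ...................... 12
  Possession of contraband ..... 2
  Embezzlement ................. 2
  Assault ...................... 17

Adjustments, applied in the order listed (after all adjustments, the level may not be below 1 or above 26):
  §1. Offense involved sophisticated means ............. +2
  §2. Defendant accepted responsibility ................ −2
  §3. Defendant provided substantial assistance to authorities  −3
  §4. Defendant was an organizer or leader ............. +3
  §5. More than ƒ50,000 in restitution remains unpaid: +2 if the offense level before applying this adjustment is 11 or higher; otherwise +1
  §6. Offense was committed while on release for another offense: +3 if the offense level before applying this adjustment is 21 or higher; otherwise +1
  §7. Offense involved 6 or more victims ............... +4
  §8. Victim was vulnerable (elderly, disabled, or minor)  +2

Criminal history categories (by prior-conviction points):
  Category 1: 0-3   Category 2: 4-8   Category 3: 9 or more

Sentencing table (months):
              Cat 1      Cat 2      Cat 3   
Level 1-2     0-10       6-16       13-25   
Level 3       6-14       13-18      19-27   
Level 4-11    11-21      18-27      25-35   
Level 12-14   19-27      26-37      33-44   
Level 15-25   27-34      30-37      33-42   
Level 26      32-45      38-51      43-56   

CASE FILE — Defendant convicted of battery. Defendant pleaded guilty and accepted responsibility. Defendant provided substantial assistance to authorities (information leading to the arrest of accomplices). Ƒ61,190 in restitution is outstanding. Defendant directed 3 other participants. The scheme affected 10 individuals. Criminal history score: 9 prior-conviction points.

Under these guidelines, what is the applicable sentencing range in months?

33-42 months

Base offense level for battery: 12.
§2 applies: 12 − 2 = 10.
§3 applies: 10 − 3 = 7.
§4 applies: 7 + 3 = 10.
§5 applies (level before this adjustment is 10 < 11, so +1): 10 + 1 = 11.
§7 applies: 11 + 4 = 15.
§8 does not apply.
Final offense level: 15.
Criminal history: 9 prior points → Category 3 (9+).
Level 15 falls in the 15-25 band.
Grid: Level 15-25 × Category 3 = 33-42 months.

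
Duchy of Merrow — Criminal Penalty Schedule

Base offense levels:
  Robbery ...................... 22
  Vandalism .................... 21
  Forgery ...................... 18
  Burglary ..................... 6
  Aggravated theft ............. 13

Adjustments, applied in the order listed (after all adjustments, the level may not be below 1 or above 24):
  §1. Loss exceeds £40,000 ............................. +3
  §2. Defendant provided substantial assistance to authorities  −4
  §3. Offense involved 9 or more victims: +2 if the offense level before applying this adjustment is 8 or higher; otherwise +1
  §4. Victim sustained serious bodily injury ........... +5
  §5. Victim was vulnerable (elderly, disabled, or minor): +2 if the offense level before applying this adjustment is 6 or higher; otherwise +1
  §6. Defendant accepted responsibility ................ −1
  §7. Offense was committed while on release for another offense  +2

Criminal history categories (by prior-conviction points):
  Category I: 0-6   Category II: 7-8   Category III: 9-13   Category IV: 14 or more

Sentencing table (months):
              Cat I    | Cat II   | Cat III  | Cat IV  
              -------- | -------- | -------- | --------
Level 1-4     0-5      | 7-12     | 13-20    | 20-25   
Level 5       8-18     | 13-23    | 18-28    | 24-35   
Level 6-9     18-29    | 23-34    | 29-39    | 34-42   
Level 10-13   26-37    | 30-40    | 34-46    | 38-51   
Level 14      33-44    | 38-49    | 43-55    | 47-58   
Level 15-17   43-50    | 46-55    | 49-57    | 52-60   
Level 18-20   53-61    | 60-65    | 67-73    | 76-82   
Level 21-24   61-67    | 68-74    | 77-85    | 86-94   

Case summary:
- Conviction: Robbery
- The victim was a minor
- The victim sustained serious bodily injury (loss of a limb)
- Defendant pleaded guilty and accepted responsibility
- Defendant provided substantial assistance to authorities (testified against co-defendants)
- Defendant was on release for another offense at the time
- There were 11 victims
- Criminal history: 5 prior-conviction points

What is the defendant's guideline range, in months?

61-67 months

Base offense level for robbery: 22.
§2 applies: 22 − 4 = 18.
§3 applies (level before this adjustment is 18 ≥ 8, so +2): 18 + 2 = 20.
§4 applies: 20 + 5 = 25.
§5 applies (level before this adjustment is 25 ≥ 6, so +2): 25 + 2 = 27.
§6 applies: 27 − 1 = 26.
§7 applies: 26 + 2 = 28.
Level 28 exceeds the maximum of 24; capped at 24.
Final offense level: 24.
Criminal history: 5 prior points → Category I (0-6).
Level 24 falls in the 21-24 band.
Grid: Level 21-24 × Category I = 61-67 months.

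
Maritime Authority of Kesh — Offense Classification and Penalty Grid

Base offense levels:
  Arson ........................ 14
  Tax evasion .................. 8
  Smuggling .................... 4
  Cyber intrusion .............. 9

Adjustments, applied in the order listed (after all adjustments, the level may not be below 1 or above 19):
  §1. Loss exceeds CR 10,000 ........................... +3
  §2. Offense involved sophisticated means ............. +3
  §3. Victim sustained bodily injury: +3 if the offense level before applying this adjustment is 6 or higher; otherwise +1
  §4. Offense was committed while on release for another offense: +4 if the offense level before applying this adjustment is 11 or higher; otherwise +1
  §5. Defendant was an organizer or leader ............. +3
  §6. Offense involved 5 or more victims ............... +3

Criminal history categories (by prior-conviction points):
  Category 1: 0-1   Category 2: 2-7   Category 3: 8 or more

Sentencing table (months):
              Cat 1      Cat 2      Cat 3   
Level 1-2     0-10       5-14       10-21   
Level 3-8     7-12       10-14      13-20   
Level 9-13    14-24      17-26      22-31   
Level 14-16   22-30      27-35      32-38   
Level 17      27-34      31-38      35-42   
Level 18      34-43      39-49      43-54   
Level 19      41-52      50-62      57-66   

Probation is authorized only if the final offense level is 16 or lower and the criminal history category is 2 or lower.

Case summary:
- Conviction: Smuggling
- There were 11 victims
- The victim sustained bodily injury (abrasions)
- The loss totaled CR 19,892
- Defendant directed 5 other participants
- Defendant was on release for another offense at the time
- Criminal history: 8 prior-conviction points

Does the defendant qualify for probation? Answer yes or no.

Base offense level for smuggling: 4.
§1 applies: 4 + 3 = 7.
§3 applies (level before this adjustment is 7 ≥ 6, so +3): 7 + 3 = 10.
§4 applies (level before this adjustment is 10 < 11, so +1): 10 + 1 = 11.
§5 applies: 11 + 3 = 14.
§6 applies: 14 + 3 = 17.
Final offense level: 17.
Criminal history: 8 prior points → Category 3 (8+).
Level 17 falls in the 17 band.
Grid: Level 17 × Category 3 = 35-42 months.
Probation check: level 17 > 16 and category 3 > 2 → not eligible.

No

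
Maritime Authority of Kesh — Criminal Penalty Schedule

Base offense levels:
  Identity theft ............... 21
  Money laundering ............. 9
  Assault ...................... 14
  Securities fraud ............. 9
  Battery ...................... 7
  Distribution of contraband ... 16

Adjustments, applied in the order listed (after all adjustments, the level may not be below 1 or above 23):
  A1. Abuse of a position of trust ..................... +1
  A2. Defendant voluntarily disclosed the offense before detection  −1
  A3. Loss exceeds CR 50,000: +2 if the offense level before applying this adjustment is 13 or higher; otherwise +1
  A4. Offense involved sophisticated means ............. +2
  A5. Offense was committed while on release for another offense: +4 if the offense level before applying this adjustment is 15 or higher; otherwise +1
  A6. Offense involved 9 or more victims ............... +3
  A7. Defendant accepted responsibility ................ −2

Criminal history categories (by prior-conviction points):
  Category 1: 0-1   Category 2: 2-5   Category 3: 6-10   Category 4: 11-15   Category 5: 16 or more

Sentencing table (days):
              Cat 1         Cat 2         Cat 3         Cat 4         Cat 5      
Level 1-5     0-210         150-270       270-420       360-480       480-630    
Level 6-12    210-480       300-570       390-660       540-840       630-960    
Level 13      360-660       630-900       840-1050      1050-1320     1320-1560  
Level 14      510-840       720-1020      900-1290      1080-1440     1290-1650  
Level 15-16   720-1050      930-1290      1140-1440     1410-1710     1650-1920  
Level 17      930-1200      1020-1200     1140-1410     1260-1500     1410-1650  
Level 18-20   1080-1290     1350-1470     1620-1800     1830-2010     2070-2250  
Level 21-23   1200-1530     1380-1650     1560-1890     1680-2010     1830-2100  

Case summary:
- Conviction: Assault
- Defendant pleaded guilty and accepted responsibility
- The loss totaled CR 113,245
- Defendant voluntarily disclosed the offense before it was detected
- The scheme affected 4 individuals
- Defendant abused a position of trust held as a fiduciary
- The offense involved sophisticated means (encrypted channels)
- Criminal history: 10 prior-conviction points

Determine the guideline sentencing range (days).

Base offense level for assault: 14.
A1 applies: 14 + 1 = 15.
A2 applies: 15 − 1 = 14.
A3 applies (level before this adjustment is 14 ≥ 13, so +2): 14 + 2 = 16.
A4 applies: 16 + 2 = 18.
A5 does not apply.
A7 applies: 18 − 2 = 16.
Final offense level: 16.
Criminal history: 10 prior points → Category 3 (6-10).
Level 16 falls in the 15-16 band.
Grid: Level 15-16 × Category 3 = 1140-1440 days.

1140-1440 days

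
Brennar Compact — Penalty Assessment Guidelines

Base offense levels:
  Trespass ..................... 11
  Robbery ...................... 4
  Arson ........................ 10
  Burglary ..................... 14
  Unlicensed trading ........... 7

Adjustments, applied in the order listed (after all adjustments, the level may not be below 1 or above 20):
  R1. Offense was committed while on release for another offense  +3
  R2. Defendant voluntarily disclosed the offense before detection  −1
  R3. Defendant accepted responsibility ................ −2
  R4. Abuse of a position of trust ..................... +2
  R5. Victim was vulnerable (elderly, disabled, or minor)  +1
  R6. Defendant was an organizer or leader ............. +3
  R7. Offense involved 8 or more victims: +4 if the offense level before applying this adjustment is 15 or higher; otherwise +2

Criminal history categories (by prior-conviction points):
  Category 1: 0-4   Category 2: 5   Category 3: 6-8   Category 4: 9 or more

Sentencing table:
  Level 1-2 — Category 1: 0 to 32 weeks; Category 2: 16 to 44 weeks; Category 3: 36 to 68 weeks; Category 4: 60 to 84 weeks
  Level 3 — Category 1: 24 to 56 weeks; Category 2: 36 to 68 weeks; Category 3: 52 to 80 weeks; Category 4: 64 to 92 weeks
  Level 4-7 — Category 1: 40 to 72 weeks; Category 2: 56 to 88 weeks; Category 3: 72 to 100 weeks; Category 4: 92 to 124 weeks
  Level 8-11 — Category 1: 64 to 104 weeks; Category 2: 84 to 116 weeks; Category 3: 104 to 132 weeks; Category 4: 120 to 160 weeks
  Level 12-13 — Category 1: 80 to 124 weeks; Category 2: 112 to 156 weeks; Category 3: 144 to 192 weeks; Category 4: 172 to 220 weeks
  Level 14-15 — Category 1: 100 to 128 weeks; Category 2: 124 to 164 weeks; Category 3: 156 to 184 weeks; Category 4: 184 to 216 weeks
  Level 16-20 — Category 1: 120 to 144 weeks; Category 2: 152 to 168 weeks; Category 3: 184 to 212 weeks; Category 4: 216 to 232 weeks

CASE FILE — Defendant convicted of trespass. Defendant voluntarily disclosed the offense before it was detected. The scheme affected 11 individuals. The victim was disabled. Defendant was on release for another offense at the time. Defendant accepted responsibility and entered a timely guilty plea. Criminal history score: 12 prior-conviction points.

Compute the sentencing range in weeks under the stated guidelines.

184-216 weeks

Base offense level for trespass: 11.
R1 applies: 11 + 3 = 14.
R2 applies: 14 − 1 = 13.
R3 applies: 13 − 2 = 11.
R4 does not apply.
R5 applies: 11 + 1 = 12.
R7 applies (level before this adjustment is 12 < 15, so +2): 12 + 2 = 14.
Final offense level: 14.
Criminal history: 12 prior points → Category 4 (9+).
Level 14 falls in the 14-15 band.
Grid: Level 14-15 × Category 4 = 184-216 weeks.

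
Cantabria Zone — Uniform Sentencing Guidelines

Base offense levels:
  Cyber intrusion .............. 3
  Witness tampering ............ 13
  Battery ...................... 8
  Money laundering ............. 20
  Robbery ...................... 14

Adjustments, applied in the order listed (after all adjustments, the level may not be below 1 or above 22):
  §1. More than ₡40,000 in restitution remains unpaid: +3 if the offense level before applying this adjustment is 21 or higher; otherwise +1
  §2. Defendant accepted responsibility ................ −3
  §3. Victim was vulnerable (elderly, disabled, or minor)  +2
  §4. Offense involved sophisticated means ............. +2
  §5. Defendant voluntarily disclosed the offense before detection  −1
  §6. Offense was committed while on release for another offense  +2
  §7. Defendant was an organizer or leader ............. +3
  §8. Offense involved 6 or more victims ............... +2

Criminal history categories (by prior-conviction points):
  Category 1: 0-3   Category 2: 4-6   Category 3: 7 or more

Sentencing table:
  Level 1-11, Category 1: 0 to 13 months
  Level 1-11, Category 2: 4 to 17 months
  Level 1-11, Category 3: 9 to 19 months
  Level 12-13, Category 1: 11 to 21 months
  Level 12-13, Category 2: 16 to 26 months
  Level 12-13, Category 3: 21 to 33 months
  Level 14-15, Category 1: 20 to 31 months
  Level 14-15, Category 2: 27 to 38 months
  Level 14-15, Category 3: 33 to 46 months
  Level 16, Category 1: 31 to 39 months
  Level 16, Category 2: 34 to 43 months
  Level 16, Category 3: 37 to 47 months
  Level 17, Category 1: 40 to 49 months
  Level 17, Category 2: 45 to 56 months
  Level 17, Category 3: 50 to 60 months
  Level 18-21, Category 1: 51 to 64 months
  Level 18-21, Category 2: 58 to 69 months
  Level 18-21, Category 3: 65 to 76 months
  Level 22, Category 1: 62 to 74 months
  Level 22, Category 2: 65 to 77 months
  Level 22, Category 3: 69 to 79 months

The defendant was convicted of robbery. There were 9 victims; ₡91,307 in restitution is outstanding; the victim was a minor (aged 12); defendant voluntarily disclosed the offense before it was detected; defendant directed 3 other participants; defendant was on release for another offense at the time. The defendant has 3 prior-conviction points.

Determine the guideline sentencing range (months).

62-74 months

Base offense level for robbery: 14.
§1 applies (level before this adjustment is 14 < 21, so +1): 14 + 1 = 15.
§3 applies: 15 + 2 = 17.
§4 does not apply.
§5 applies: 17 − 1 = 16.
§6 applies: 16 + 2 = 18.
§7 applies: 18 + 3 = 21.
§8 applies: 21 + 2 = 23.
Level 23 exceeds the maximum of 22; capped at 22.
Final offense level: 22.
Criminal history: 3 prior points → Category 1 (0-3).
Level 22 falls in the 22 band.
Grid: Level 22 × Category 1 = 62-74 months.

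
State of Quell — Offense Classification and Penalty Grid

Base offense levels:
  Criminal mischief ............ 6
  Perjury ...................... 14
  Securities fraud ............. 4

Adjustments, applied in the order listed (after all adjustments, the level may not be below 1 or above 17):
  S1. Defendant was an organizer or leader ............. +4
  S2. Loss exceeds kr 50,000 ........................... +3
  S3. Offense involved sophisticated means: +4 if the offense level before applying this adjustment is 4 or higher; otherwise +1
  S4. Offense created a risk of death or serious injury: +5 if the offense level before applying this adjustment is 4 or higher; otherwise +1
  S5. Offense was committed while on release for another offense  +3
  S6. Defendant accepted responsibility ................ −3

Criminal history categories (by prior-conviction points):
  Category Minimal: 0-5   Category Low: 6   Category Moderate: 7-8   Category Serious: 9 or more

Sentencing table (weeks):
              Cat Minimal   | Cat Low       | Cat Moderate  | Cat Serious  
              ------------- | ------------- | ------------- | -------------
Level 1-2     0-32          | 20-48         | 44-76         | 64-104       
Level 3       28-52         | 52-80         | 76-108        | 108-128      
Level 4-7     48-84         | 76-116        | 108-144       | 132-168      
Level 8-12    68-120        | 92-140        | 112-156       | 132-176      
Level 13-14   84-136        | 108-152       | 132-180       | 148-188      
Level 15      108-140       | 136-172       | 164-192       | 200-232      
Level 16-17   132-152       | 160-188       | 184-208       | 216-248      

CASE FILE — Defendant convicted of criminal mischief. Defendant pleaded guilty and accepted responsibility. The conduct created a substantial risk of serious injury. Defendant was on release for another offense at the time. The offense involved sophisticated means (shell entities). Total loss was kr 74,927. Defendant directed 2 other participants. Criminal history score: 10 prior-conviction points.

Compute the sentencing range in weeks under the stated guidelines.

Base offense level for criminal mischief: 6.
S1 applies: 6 + 4 = 10.
S2 applies: 10 + 3 = 13.
S3 applies (level before this adjustment is 13 ≥ 4, so +4): 13 + 4 = 17.
S4 applies (level before this adjustment is 17 ≥ 4, so +5): 17 + 5 = 22.
S5 applies: 22 + 3 = 25.
S6 applies: 25 − 3 = 22.
Level 22 exceeds the maximum of 17; capped at 17.
Final offense level: 17.
Criminal history: 10 prior points → Category Serious (9+).
Level 17 falls in the 16-17 band.
Grid: Level 16-17 × Category Serious = 216-248 weeks.

216-248 weeks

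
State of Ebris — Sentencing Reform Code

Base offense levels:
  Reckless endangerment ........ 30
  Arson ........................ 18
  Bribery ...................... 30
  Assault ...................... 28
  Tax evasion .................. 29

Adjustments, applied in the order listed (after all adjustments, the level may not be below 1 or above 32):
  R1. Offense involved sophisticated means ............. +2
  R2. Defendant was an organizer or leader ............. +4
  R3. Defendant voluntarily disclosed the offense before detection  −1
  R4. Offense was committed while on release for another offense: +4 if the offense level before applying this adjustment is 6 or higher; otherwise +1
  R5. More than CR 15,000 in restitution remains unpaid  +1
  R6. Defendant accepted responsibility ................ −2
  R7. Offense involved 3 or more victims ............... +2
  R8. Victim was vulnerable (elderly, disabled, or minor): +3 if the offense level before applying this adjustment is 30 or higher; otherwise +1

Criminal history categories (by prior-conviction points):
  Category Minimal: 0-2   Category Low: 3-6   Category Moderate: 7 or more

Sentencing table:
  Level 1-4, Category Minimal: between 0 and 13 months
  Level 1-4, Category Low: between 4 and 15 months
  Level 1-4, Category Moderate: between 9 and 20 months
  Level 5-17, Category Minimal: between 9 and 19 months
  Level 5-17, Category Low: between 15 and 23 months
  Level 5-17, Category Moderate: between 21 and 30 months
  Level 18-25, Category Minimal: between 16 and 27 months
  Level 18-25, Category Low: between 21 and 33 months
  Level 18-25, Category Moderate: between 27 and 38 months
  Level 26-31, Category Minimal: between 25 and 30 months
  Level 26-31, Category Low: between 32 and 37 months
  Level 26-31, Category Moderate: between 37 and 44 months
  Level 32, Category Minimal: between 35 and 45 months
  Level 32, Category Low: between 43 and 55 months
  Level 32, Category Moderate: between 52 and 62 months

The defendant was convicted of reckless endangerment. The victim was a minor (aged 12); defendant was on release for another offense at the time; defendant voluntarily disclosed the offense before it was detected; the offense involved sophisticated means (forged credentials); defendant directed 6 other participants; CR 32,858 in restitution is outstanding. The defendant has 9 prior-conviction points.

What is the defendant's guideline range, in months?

52-62 months

Base offense level for reckless endangerment: 30.
R1 applies: 30 + 2 = 32.
R2 applies: 32 + 4 = 36.
R3 applies: 36 − 1 = 35.
R4 applies (level before this adjustment is 35 ≥ 6, so +4): 35 + 4 = 39.
R5 applies: 39 + 1 = 40.
R7 does not apply.
R8 applies (level before this adjustment is 40 ≥ 30, so +3): 40 + 3 = 43.
Level 43 exceeds the maximum of 32; capped at 32.
Final offense level: 32.
Criminal history: 9 prior points → Category Moderate (7+).
Level 32 falls in the 32 band.
Grid: Level 32 × Category Moderate = 52-62 months.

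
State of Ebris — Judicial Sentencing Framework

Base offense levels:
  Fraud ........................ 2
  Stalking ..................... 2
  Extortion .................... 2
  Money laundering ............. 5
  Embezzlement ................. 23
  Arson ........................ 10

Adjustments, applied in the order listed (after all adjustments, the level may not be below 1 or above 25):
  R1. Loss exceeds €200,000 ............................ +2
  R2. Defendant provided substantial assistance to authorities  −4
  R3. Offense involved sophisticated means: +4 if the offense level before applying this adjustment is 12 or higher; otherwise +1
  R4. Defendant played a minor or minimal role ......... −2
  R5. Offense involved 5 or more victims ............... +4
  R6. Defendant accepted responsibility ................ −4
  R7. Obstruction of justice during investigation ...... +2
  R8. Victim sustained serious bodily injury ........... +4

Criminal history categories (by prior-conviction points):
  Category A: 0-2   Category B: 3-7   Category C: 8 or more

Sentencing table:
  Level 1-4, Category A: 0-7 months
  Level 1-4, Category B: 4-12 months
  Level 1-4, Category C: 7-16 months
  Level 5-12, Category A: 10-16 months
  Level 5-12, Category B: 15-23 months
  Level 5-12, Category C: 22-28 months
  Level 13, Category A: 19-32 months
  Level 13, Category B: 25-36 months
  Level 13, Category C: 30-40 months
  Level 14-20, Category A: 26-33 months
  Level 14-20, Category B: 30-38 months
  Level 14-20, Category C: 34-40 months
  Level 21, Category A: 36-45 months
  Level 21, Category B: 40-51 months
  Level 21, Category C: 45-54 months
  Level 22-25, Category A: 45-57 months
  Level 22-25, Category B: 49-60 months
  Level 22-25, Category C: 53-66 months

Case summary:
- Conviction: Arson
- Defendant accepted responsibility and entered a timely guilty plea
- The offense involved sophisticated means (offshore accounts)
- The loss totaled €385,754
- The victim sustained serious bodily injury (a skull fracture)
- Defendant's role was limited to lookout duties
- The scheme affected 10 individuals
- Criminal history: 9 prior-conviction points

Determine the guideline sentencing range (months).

34-40 months

Base offense level for arson: 10.
R1 applies: 10 + 2 = 12.
R3 applies (level before this adjustment is 12 ≥ 12, so +4): 12 + 4 = 16.
R4 applies: 16 − 2 = 14.
R5 applies: 14 + 4 = 18.
R6 applies: 18 − 4 = 14.
R7 does not apply.
R8 applies: 14 + 4 = 18.
Final offense level: 18.
Criminal history: 9 prior points → Category C (8+).
Level 18 falls in the 14-20 band.
Grid: Level 14-20 × Category C = 34-40 months.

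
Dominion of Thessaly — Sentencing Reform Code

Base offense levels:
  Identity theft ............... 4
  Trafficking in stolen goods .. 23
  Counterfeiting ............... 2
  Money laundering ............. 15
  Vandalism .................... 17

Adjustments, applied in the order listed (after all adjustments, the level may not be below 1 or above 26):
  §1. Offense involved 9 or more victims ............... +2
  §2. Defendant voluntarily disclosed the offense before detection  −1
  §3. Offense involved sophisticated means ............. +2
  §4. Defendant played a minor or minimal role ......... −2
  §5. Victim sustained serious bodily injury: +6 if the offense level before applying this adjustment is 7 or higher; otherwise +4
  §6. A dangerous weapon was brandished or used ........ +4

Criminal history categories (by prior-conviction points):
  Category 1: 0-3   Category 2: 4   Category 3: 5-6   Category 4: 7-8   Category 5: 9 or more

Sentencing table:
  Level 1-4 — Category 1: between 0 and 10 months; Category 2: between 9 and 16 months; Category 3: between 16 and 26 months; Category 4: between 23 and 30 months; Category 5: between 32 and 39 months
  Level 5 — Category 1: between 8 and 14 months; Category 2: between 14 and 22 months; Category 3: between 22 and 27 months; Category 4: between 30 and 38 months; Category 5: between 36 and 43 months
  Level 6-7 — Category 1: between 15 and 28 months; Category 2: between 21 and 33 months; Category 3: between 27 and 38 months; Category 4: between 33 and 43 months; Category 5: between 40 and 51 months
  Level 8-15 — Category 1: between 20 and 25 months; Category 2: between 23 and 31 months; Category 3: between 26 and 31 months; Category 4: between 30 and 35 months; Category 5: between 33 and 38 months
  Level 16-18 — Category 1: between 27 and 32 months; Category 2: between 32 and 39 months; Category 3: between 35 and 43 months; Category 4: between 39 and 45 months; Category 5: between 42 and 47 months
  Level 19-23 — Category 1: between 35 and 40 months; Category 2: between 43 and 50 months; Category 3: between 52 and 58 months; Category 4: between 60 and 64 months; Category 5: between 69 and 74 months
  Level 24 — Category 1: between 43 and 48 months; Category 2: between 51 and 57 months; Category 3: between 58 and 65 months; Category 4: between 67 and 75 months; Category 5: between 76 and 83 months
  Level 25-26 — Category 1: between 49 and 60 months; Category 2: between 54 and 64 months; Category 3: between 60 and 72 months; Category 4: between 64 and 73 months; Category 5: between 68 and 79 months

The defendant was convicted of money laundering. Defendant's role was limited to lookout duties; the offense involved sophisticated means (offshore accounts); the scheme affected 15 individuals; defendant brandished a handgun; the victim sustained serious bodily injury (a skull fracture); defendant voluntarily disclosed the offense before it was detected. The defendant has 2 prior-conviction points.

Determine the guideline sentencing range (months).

Base offense level for money laundering: 15.
§1 applies: 15 + 2 = 17.
§2 applies: 17 − 1 = 16.
§3 applies: 16 + 2 = 18.
§4 applies: 18 − 2 = 16.
§5 applies (level before this adjustment is 16 ≥ 7, so +6): 16 + 6 = 22.
§6 applies: 22 + 4 = 26.
Final offense level: 26.
Criminal history: 2 prior points → Category 1 (0-3).
Level 26 falls in the 25-26 band.
Grid: Level 25-26 × Category 1 = 49-60 months.

49-60 months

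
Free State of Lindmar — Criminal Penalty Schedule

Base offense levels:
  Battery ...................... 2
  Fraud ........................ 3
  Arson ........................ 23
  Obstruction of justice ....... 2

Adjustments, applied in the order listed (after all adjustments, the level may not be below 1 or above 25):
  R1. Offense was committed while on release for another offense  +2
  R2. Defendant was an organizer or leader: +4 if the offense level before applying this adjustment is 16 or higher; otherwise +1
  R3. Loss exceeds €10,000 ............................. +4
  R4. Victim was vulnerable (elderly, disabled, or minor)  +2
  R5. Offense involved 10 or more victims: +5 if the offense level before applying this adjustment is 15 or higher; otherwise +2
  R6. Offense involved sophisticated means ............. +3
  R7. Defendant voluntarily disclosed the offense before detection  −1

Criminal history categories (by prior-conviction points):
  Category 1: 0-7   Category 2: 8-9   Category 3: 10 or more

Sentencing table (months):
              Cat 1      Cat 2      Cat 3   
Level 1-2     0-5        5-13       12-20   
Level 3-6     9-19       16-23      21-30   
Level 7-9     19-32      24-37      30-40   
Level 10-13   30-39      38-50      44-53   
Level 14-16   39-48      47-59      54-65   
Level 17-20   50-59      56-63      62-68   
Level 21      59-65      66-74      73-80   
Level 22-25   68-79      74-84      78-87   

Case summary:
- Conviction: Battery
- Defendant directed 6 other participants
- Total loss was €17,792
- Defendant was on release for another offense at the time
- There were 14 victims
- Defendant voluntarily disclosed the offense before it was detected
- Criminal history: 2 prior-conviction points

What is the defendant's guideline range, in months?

Base offense level for battery: 2.
R1 applies: 2 + 2 = 4.
R2 applies (level before this adjustment is 4 < 16, so +1): 4 + 1 = 5.
R3 applies: 5 + 4 = 9.
R5 applies (level before this adjustment is 9 < 15, so +2): 9 + 2 = 11.
R7 applies: 11 − 1 = 10.
Final offense level: 10.
Criminal history: 2 prior points → Category 1 (0-7).
Level 10 falls in the 10-13 band.
Grid: Level 10-13 × Category 1 = 30-39 months.

30-39 months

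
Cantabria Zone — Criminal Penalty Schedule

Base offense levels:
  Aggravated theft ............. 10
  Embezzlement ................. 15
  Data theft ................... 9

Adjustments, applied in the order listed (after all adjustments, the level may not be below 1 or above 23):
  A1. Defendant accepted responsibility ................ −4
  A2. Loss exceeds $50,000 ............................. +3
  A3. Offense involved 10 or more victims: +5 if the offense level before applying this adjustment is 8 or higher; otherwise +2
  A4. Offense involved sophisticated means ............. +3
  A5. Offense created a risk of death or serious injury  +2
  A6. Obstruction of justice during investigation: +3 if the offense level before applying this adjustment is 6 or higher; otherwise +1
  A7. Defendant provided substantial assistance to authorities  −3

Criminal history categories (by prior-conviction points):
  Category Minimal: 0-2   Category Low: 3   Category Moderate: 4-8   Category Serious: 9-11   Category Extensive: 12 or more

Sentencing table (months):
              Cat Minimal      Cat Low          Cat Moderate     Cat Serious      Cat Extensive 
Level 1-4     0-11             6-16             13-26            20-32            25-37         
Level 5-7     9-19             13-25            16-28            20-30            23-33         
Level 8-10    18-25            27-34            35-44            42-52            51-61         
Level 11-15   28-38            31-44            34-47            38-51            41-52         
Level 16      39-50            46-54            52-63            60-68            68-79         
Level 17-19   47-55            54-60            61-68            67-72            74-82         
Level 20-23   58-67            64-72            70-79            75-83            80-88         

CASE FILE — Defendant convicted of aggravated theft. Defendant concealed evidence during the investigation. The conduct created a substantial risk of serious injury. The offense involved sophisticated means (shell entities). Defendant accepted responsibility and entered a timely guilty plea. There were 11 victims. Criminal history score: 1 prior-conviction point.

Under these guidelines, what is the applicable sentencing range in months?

Base offense level for aggravated theft: 10.
A1 applies: 10 − 4 = 6.
A3 applies (level before this adjustment is 6 < 8, so +2): 6 + 2 = 8.
A4 applies: 8 + 3 = 11.
A5 applies: 11 + 2 = 13.
A6 applies (level before this adjustment is 13 ≥ 6, so +3): 13 + 3 = 16.
Final offense level: 16.
Criminal history: 1 prior point → Category Minimal (0-2).
Level 16 falls in the 16 band.
Grid: Level 16 × Category Minimal = 39-50 months.

39-50 months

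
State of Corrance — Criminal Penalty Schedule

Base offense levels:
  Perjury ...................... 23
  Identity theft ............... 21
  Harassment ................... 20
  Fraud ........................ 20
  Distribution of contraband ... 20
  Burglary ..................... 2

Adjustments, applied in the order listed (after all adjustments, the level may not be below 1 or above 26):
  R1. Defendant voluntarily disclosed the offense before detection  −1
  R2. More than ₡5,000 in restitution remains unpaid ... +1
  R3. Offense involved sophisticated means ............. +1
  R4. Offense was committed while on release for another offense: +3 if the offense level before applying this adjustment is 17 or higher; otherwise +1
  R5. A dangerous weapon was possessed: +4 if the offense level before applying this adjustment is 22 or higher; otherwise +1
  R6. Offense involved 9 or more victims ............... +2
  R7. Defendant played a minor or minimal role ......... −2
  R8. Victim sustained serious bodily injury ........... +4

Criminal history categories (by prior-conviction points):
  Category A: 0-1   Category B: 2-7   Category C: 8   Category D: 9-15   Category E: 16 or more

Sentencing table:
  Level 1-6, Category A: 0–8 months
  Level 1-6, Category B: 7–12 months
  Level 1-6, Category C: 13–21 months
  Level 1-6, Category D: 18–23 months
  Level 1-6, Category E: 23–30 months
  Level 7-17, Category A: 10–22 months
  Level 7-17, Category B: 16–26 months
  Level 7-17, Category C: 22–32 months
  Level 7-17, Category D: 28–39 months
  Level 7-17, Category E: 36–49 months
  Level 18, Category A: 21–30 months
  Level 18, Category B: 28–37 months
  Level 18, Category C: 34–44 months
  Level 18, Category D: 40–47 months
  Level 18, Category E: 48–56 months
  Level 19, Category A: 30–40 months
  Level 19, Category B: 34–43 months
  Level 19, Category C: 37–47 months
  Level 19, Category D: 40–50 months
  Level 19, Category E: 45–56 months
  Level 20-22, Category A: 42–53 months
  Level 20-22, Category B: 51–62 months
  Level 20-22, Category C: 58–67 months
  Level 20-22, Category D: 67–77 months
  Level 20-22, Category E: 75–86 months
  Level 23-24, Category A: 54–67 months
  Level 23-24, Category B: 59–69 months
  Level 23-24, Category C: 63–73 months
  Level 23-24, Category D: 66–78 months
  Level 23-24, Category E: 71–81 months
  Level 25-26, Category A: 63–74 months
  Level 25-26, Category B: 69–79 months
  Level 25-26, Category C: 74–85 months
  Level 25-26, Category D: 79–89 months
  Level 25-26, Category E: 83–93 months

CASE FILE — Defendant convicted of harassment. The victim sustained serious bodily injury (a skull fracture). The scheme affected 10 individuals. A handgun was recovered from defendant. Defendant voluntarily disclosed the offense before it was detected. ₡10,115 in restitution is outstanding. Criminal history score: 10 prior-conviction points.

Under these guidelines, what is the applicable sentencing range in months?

79-89 months

Base offense level for harassment: 20.
R1 applies: 20 − 1 = 19.
R2 applies: 19 + 1 = 20.
R4 does not apply.
R5 applies (level before this adjustment is 20 < 22, so +1): 20 + 1 = 21.
R6 applies: 21 + 2 = 23.
R8 applies: 23 + 4 = 27.
Level 27 exceeds the maximum of 26; capped at 26.
Final offense level: 26.
Criminal history: 10 prior points → Category D (9-15).
Level 26 falls in the 25-26 band.
Grid: Level 25-26 × Category D = 79-89 months.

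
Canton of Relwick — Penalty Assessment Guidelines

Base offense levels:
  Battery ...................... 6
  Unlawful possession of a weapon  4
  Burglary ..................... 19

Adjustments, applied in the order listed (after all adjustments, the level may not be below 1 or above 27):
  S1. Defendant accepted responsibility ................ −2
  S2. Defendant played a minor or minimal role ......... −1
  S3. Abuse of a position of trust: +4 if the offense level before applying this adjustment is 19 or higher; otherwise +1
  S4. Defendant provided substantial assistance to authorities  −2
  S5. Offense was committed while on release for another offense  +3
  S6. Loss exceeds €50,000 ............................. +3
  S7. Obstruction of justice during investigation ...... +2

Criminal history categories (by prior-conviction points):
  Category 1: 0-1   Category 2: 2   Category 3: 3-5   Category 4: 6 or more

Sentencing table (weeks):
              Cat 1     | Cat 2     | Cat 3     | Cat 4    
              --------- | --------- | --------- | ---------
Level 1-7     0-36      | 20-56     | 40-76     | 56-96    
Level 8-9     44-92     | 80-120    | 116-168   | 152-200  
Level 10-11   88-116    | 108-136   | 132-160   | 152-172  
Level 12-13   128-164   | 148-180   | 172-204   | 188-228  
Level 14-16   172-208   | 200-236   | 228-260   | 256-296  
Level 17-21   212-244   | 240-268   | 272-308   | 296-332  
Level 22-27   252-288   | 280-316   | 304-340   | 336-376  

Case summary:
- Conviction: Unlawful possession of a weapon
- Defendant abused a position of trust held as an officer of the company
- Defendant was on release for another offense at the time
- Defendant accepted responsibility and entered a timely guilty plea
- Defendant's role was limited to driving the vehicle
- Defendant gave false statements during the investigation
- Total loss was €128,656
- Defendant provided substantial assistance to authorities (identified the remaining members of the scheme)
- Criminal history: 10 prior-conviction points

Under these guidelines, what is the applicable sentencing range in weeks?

152-200 weeks

Base offense level for unlawful possession of a weapon: 4.
S1 applies: 4 − 2 = 2.
S2 applies: 2 − 1 = 1.
S3 applies (level before this adjustment is 1 < 19, so +1): 1 + 1 = 2.
S4 applies: 2 − 2 = 0.
S5 applies: 0 + 3 = 3.
S6 applies: 3 + 3 = 6.
S7 applies: 6 + 2 = 8.
Final offense level: 8.
Criminal history: 10 prior points → Category 4 (6+).
Level 8 falls in the 8-9 band.
Grid: Level 8-9 × Category 4 = 152-200 weeks.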